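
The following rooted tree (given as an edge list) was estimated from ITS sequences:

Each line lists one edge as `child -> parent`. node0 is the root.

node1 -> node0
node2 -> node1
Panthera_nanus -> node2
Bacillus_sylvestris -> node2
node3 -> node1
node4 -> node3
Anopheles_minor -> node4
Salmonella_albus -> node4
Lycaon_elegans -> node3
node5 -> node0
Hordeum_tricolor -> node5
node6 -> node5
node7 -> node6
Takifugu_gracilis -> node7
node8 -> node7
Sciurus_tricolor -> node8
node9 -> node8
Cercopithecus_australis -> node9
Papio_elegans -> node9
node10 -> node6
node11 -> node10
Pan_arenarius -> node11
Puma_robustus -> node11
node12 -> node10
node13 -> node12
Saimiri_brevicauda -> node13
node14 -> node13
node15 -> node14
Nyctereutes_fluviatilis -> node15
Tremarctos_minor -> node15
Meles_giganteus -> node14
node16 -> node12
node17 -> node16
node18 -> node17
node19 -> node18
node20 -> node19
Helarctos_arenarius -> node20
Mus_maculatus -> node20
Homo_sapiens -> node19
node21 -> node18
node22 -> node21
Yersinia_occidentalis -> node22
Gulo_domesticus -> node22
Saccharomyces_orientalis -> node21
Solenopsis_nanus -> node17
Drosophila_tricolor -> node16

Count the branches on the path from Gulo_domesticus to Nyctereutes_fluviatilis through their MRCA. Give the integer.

The MRCA of Gulo_domesticus and Nyctereutes_fluviatilis is the node subtending ((Saimiri_brevicauda,((Nyctereutes_fluviatilis,Tremarctos_minor),Meles_giganteus)),(((((Helarctos_arenarius,Mus_maculatus),Homo_sapiens),((Yersinia_occidentalis,Gulo_domesticus),Saccharomyces_orientalis)),Solenopsis_nanus),Drosophila_tricolor)).
From Gulo_domesticus up to that node: 6 branches. From Nyctereutes_fluviatilis up to the same node: 4 branches. Total: 6 + 4 = 10.

10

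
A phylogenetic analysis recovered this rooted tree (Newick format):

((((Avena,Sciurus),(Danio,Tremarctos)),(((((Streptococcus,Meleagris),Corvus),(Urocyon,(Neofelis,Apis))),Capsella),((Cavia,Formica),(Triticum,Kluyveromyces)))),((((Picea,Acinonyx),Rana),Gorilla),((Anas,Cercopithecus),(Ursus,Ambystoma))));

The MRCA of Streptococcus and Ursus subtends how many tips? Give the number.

The MRCA of Streptococcus and Ursus is the root, so the clade is the entire tree.
That clade contains 23 terminal taxa: Acinonyx, Ambystoma, Anas, Apis, Avena, Capsella, Cavia, Cercopithecus, Corvus, Danio, Formica, Gorilla, Kluyveromyces, Meleagris, Neofelis, Picea, Rana, Sciurus, Streptococcus, Tremarctos, Triticum, Urocyon, Ursus.

23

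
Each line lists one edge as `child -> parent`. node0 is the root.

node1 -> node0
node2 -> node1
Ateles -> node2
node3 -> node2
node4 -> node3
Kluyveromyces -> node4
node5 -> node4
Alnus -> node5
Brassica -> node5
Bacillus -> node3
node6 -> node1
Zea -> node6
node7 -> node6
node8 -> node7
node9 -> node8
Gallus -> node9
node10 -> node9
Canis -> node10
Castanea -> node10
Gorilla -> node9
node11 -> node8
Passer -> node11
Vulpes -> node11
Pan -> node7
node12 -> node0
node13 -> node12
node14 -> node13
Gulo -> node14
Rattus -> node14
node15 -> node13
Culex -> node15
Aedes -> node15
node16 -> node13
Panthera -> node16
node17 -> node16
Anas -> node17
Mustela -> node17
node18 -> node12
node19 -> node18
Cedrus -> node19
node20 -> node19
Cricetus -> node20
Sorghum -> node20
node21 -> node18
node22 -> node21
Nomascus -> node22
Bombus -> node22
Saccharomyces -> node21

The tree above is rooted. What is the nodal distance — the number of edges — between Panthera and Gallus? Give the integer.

The MRCA of Panthera and Gallus is the root of the tree.
From Panthera up to that node: 4 branches. From Gallus up to the same node: 6 branches. Total: 4 + 6 = 10.

10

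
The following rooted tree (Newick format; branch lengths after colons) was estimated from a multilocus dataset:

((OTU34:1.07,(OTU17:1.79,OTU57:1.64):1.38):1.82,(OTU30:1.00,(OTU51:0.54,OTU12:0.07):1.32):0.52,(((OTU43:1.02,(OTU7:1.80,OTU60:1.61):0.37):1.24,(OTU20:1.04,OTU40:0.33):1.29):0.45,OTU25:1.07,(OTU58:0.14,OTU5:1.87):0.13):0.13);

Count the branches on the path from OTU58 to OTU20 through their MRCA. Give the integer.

The MRCA of OTU58 and OTU20 is the node subtending (((OTU43,(OTU7,OTU60)),(OTU20,OTU40)),OTU25,(OTU58,OTU5)).
From OTU58 up to that node: 2 branches. From OTU20 up to the same node: 3 branches. Total: 2 + 3 = 5.

5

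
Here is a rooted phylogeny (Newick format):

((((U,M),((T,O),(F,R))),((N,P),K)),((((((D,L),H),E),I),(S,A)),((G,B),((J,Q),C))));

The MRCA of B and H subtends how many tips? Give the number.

The MRCA of B and H is the node subtending ((((((D,L),H),E),I),(S,A)),((G,B),((J,Q),C))).
That clade contains 12 terminal taxa: A, B, C, D, E, G, H, I, J, L, Q, S.

12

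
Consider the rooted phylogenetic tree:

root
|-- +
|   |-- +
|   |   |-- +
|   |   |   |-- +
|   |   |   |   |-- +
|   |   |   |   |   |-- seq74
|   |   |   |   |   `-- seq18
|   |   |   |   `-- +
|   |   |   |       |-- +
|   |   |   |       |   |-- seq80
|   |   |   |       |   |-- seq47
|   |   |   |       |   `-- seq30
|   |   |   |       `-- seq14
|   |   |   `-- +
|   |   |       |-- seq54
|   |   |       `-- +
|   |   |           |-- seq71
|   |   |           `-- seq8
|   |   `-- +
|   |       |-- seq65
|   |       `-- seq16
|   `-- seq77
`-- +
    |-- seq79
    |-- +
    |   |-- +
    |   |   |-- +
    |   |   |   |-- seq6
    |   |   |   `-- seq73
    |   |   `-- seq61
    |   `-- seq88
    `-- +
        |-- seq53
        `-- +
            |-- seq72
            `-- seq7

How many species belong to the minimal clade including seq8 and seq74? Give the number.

9

The MRCA of seq8 and seq74 is the node subtending (((seq74,seq18),((seq80,seq47,seq30),seq14)),(seq54,(seq71,seq8))).
That clade contains 9 terminal taxa: seq14, seq18, seq30, seq47, seq54, seq71, seq74, seq8, seq80.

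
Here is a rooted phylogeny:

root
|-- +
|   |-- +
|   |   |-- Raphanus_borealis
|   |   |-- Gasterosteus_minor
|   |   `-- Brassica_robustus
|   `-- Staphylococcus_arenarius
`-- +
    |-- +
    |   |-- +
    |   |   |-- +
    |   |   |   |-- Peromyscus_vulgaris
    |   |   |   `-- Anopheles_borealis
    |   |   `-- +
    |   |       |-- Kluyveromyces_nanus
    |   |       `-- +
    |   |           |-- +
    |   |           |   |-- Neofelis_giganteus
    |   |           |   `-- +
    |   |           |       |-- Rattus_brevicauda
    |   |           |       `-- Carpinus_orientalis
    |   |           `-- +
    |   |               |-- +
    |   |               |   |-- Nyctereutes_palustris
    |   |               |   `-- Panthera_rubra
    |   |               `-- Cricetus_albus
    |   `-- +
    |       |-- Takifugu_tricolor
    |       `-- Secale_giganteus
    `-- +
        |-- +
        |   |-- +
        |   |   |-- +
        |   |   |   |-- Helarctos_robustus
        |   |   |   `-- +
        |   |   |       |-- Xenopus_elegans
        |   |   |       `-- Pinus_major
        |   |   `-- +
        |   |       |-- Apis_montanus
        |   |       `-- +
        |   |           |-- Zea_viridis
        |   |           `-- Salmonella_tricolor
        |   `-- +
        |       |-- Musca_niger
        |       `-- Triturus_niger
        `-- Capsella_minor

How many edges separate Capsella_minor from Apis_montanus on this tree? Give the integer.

5

The MRCA of Capsella_minor and Apis_montanus is the node subtending ((((Helarctos_robustus,(Xenopus_elegans,Pinus_major)),(Apis_montanus,(Zea_viridis,Salmonella_tricolor))),(Musca_niger,Triturus_niger)),Capsella_minor).
From Capsella_minor up to that node: 1 branch. From Apis_montanus up to the same node: 4 branches. Total: 1 + 4 = 5.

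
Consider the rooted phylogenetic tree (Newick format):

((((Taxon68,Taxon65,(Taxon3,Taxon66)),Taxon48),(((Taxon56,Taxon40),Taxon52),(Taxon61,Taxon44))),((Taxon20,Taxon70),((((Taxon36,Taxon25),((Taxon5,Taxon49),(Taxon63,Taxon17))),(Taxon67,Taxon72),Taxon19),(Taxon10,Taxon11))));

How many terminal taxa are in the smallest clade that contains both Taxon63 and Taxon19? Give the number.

9

The MRCA of Taxon63 and Taxon19 is the node subtending (((Taxon36,Taxon25),((Taxon5,Taxon49),(Taxon63,Taxon17))),(Taxon67,Taxon72),Taxon19).
That clade contains 9 terminal taxa: Taxon17, Taxon19, Taxon25, Taxon36, Taxon49, Taxon5, Taxon63, Taxon67, Taxon72.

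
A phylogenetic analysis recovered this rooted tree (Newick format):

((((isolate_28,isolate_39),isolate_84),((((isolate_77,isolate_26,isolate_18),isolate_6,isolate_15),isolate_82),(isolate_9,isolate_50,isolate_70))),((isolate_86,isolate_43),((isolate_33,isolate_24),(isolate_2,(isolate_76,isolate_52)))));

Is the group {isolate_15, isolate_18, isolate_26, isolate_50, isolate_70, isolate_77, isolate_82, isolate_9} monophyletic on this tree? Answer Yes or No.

No

The MRCA of the listed taxa subtends ((((isolate_77,isolate_26,isolate_18),isolate_6,isolate_15),isolate_82),(isolate_9,isolate_50,isolate_70)).
That clade also contains isolate_6, which is not in the proposed group, so the group is not monophyletic.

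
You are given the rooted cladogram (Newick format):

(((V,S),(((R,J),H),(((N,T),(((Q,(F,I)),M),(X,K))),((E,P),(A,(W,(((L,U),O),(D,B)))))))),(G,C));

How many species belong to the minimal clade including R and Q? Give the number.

20

The MRCA of R and Q is the node subtending (((R,J),H),(((N,T),(((Q,(F,I)),M),(X,K))),((E,P),(A,(W,(((L,U),O),(D,B))))))).
That clade contains 20 terminal taxa: A, B, D, E, F, H, I, J, K, L, M, N, O, P, Q, R, T, U, W, X.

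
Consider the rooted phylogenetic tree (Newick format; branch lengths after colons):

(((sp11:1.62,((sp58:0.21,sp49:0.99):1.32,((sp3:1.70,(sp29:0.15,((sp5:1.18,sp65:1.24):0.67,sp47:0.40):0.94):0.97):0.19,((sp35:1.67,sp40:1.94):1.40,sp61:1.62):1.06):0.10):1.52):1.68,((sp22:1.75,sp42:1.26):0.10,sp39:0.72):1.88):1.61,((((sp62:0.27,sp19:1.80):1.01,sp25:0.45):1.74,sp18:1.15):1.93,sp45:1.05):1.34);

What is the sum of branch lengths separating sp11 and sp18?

The path runs sp11 → … → MRCA → … → sp18; the MRCA is the root of the tree.
Branch lengths along that path: 1.62 + 1.68 + 1.61 + 1.34 + 1.93 + 1.15 = 9.33.

9.33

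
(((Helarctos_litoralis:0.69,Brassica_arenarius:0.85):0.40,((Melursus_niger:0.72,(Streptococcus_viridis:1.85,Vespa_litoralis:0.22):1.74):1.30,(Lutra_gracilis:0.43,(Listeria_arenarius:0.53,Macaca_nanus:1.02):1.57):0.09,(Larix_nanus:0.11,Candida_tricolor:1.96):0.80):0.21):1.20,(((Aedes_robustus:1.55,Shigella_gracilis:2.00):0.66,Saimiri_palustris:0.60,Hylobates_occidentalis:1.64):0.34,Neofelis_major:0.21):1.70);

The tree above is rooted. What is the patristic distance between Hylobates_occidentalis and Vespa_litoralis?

The path runs Hylobates_occidentalis → … → MRCA → … → Vespa_litoralis; the MRCA is the root of the tree.
Branch lengths along that path: 1.64 + 0.34 + 1.70 + 1.20 + 0.21 + 1.30 + 1.74 + 0.22 = 8.35.

8.35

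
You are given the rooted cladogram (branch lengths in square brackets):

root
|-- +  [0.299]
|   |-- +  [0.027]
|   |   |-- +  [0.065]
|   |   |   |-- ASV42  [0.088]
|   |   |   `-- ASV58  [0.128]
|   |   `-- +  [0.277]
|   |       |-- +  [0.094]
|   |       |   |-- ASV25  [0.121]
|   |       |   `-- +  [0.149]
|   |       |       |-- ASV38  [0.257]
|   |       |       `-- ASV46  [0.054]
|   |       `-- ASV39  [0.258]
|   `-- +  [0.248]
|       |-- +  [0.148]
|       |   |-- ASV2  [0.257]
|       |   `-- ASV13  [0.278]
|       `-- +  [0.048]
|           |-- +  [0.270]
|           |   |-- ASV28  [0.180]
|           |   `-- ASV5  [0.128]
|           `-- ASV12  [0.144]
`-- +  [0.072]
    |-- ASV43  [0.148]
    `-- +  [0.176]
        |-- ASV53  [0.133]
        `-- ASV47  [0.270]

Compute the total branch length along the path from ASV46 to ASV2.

1.254

The path runs ASV46 → … → MRCA → … → ASV2; the MRCA is the node subtending (((ASV42,ASV58),((ASV25,(ASV38,ASV46)),ASV39)),((ASV2,ASV13),((ASV28,ASV5),ASV12))).
Branch lengths along that path: 0.054 + 0.149 + 0.094 + 0.277 + 0.027 + 0.248 + 0.148 + 0.257 = 1.254.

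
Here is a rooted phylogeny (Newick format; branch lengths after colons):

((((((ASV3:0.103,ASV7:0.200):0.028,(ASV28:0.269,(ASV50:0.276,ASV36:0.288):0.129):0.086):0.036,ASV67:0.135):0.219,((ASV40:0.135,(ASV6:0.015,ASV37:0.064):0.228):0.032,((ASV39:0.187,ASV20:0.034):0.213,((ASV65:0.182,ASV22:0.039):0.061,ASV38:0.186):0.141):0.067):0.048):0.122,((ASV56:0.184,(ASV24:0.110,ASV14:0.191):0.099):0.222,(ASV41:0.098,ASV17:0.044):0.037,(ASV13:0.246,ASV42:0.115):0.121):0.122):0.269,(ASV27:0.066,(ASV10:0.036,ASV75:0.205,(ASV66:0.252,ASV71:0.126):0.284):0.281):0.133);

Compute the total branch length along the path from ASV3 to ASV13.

0.997

The path runs ASV3 → … → MRCA → … → ASV13; the MRCA is the node subtending (((((ASV3,ASV7),(ASV28,(ASV50,ASV36))),ASV67),((ASV40,(ASV6,ASV37)),((ASV39,ASV20),((ASV65,ASV22),ASV38)))),((ASV56,(ASV24,ASV14)),(ASV41,ASV17),(ASV13,ASV42))).
Branch lengths along that path: 0.103 + 0.028 + 0.036 + 0.219 + 0.122 + 0.122 + 0.121 + 0.246 = 0.997.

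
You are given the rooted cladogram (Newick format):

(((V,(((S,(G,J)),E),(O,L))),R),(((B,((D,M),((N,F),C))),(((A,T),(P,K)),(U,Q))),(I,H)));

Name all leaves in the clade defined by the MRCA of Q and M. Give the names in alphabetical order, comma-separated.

A, B, C, D, F, K, M, N, P, Q, T, U

Tracing Q: it sits inside (U,Q).
Tracing M: it sits inside (D,M).
The smallest clade enclosing both is ((B,((D,M),((N,F),C))),(((A,T),(P,K)),(U,Q))); the answer is its 12 terminal taxa in alphabetical order.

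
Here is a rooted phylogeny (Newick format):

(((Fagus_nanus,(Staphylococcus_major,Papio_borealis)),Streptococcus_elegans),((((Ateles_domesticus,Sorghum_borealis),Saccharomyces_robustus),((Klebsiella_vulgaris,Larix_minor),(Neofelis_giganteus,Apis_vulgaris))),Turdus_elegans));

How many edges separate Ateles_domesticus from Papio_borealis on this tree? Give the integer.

The MRCA of Ateles_domesticus and Papio_borealis is the root of the tree.
From Ateles_domesticus up to that node: 5 branches. From Papio_borealis up to the same node: 4 branches. Total: 5 + 4 = 9.

9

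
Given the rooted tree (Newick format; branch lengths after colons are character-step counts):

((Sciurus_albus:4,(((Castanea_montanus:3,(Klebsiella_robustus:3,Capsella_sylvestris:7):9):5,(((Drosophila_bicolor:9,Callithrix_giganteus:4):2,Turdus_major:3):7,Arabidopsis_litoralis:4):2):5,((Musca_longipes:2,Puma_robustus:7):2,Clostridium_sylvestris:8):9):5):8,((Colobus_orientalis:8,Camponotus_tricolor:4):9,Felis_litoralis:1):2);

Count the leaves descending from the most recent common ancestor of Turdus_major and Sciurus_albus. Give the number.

11

The MRCA of Turdus_major and Sciurus_albus is the node subtending (Sciurus_albus,(((Castanea_montanus,(Klebsiella_robustus,Capsella_sylvestris)),(((Drosophila_bicolor,Callithrix_giganteus),Turdus_major),Arabidopsis_litoralis)),((Musca_longipes,Puma_robustus),Clostridium_sylvestris))).
That clade contains 11 terminal taxa: Arabidopsis_litoralis, Callithrix_giganteus, Capsella_sylvestris, Castanea_montanus, Clostridium_sylvestris, Drosophila_bicolor, Klebsiella_robustus, Musca_longipes, Puma_robustus, Sciurus_albus, Turdus_major.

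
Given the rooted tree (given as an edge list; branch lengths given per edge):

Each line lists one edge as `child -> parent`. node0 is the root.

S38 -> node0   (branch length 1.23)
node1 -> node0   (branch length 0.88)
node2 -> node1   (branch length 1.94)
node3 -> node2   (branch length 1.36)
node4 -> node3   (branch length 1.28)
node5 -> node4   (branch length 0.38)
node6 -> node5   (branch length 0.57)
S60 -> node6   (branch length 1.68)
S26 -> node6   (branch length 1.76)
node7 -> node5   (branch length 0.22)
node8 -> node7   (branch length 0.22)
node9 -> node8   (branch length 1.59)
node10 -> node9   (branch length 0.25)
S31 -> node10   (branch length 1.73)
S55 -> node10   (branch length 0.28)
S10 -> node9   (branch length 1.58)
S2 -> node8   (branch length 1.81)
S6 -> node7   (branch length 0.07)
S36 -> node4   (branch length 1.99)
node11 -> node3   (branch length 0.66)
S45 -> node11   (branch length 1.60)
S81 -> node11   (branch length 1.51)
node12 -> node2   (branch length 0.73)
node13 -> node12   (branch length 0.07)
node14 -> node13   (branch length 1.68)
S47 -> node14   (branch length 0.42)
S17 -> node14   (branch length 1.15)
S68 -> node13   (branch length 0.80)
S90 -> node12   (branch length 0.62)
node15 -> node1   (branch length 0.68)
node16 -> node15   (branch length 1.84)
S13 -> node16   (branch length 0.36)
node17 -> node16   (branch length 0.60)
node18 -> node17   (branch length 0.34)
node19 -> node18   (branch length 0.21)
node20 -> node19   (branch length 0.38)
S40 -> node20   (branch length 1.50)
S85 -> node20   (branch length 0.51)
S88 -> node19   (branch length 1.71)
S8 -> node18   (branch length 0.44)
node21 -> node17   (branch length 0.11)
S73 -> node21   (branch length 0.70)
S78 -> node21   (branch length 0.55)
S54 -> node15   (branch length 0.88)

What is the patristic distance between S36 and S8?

10.47

The path runs S36 → … → MRCA → … → S8; the MRCA is the node subtending ((((((S60,S26),((((S31,S55),S10),S2),S6)),S36),(S45,S81)),(((S47,S17),S68),S90)),((S13,((((S40,S85),S88),S8),(S73,S78))),S54)).
Branch lengths along that path: 1.99 + 1.28 + 1.36 + 1.94 + 0.68 + 1.84 + 0.60 + 0.34 + 0.44 = 10.47.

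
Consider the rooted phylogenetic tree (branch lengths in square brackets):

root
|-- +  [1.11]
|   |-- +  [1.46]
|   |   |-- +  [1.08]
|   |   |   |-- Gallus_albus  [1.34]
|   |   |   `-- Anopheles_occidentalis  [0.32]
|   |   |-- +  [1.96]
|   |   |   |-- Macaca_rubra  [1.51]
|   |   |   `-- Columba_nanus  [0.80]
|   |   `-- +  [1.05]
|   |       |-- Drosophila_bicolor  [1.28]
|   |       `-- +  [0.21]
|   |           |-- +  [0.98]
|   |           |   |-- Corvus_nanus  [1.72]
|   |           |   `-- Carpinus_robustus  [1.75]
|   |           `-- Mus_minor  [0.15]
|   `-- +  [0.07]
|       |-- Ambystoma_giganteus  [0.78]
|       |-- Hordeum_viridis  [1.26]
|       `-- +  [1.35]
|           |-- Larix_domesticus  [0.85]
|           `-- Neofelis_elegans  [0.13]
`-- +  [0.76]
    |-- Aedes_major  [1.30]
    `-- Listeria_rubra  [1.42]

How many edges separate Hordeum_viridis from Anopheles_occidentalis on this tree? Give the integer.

5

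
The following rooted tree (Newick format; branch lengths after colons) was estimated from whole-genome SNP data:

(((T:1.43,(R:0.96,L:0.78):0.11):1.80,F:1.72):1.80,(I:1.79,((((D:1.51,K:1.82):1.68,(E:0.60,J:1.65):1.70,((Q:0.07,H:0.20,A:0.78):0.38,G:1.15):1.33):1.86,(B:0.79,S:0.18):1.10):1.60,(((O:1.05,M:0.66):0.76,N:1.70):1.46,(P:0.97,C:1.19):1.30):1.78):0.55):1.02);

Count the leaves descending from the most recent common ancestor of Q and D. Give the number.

8

The MRCA of Q and D is the node subtending ((D,K),(E,J),((Q,H,A),G)).
That clade contains 8 terminal taxa: A, D, E, G, H, J, K, Q.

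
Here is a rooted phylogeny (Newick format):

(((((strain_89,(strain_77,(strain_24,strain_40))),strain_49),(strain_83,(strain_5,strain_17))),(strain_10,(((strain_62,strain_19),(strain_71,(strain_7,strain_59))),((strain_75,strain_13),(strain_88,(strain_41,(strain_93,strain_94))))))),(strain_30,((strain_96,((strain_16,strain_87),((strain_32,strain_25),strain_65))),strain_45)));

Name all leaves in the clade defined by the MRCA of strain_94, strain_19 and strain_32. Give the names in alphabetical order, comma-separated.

Tracing strain_94: it sits inside (strain_93,strain_94).
Tracing strain_19: it sits inside (strain_62,strain_19).
Tracing strain_32: it sits inside (strain_32,strain_25).
The smallest clade enclosing all 3 is the whole tree (their MRCA is the root), so the answer is all 28 tips in alphabetical order.

strain_10, strain_13, strain_16, strain_17, strain_19, strain_24, strain_25, strain_30, strain_32, strain_40, strain_41, strain_45, strain_49, strain_5, strain_59, strain_62, strain_65, strain_7, strain_71, strain_75, strain_77, strain_83, strain_87, strain_88, strain_89, strain_93, strain_94, strain_96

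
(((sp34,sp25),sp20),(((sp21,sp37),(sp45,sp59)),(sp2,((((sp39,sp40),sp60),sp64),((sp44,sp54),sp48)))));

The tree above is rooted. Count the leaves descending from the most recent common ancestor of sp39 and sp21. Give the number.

The MRCA of sp39 and sp21 is the node subtending (((sp21,sp37),(sp45,sp59)),(sp2,((((sp39,sp40),sp60),sp64),((sp44,sp54),sp48)))).
That clade contains 12 terminal taxa: sp2, sp21, sp37, sp39, sp40, sp44, sp45, sp48, sp54, sp59, sp60, sp64.

12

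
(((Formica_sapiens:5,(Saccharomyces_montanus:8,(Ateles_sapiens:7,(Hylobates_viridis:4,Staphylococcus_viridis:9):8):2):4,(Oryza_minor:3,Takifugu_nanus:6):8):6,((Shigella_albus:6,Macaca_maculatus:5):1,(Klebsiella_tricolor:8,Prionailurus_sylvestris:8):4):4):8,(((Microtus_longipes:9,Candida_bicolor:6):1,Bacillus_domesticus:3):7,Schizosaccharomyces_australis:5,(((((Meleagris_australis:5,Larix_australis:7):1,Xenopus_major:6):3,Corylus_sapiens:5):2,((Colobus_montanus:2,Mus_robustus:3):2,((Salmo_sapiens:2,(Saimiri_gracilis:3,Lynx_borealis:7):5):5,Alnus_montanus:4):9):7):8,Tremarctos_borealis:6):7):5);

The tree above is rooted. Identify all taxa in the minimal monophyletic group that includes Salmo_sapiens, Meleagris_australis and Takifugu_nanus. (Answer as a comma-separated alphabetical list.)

Alnus_montanus, Ateles_sapiens, Bacillus_domesticus, Candida_bicolor, Colobus_montanus, Corylus_sapiens, Formica_sapiens, Hylobates_viridis, Klebsiella_tricolor, Larix_australis, Lynx_borealis, Macaca_maculatus, Meleagris_australis, Microtus_longipes, Mus_robustus, Oryza_minor, Prionailurus_sylvestris, Saccharomyces_montanus, Saimiri_gracilis, Salmo_sapiens, Schizosaccharomyces_australis, Shigella_albus, Staphylococcus_viridis, Takifugu_nanus, Tremarctos_borealis, Xenopus_major

Tracing Salmo_sapiens: it sits inside (Salmo_sapiens,(Saimiri_gracilis,Lynx_borealis)).
Tracing Meleagris_australis: it sits inside (Meleagris_australis,Larix_australis).
Tracing Takifugu_nanus: it sits inside (Oryza_minor,Takifugu_nanus).
The smallest clade enclosing all 3 is the whole tree (their MRCA is the root), so the answer is all 26 tips in alphabetical order.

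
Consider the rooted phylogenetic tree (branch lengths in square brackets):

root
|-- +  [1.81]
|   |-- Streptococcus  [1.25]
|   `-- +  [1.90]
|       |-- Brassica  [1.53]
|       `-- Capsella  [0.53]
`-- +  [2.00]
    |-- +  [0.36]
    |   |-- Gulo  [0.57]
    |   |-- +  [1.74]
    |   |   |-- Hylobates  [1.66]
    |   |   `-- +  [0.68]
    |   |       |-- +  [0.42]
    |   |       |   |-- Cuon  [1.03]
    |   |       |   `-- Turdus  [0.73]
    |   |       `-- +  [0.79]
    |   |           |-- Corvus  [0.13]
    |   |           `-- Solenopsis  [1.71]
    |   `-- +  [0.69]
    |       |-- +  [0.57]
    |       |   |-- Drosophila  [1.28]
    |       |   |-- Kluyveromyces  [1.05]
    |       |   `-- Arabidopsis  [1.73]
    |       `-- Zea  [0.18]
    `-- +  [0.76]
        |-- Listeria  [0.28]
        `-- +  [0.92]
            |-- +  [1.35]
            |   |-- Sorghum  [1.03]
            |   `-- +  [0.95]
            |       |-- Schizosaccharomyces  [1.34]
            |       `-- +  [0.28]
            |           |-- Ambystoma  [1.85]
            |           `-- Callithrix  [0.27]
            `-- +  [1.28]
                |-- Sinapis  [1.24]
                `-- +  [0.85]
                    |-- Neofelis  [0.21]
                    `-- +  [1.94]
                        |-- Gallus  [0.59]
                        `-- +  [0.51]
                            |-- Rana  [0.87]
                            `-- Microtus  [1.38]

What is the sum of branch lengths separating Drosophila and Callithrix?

The path runs Drosophila → … → MRCA → … → Callithrix; the MRCA is the node subtending ((Gulo,(Hylobates,((Cuon,Turdus),(Corvus,Solenopsis))),((Drosophila,Kluyveromyces,Arabidopsis),Zea)),(Listeria,((Sorghum,(Schizosaccharomyces,(Ambystoma,Callithrix))),(Sinapis,(Neofelis,(Gallus,(Rana,Microtus))))))).
Branch lengths along that path: 1.28 + 0.57 + 0.69 + 0.36 + 0.76 + 0.92 + 1.35 + 0.95 + 0.28 + 0.27 = 7.43.

7.43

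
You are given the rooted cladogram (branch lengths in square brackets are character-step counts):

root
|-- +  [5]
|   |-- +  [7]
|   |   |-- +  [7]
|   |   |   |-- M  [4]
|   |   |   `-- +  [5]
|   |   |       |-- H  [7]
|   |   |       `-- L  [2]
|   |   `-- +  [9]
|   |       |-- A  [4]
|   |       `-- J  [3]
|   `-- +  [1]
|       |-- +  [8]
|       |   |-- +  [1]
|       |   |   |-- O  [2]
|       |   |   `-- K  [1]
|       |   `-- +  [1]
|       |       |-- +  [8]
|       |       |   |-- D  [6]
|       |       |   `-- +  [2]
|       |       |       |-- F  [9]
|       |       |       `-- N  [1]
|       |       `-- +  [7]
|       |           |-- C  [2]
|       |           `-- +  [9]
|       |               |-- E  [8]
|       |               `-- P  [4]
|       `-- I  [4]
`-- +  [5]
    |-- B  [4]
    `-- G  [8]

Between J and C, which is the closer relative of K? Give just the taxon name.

The MRCA of K and C subtends ((O,K),((D,(F,N)),(C,(E,P)))) (8 taxa).
The MRCA of K and J subtends (((M,(H,L)),(A,J)),(((O,K),((D,(F,N)),(C,(E,P)))),I)) (14 taxa).
The first is nested inside the second, so K shares a more recent common ancestor with C.

C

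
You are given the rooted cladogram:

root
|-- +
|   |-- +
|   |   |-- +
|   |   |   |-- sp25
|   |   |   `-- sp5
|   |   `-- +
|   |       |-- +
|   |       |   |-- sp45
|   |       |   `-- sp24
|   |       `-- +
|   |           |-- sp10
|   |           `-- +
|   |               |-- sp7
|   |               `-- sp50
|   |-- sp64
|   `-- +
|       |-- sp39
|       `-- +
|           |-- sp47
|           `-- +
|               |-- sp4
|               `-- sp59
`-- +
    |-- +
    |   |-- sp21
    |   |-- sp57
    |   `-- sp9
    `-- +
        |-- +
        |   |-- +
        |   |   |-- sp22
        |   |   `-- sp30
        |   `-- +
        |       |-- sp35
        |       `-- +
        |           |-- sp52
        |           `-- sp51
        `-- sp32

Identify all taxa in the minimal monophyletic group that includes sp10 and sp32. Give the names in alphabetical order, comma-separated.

sp10, sp21, sp22, sp24, sp25, sp30, sp32, sp35, sp39, sp4, sp45, sp47, sp5, sp50, sp51, sp52, sp57, sp59, sp64, sp7, sp9

Tracing sp10: it sits inside (sp10,(sp7,sp50)).
Tracing sp32: it sits inside (((sp22,sp30),(sp35,(sp52,sp51))),sp32).
The smallest clade enclosing both is the whole tree (their MRCA is the root), so the answer is all 21 tips in alphabetical order.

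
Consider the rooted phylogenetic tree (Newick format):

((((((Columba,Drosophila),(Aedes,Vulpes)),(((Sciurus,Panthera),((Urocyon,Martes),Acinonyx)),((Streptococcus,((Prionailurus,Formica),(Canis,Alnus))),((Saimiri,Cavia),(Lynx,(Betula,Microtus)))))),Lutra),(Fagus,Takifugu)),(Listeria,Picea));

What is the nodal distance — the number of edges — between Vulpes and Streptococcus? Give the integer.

7

The MRCA of Vulpes and Streptococcus is the node subtending (((Columba,Drosophila),(Aedes,Vulpes)),(((Sciurus,Panthera),((Urocyon,Martes),Acinonyx)),((Streptococcus,((Prionailurus,Formica),(Canis,Alnus))),((Saimiri,Cavia),(Lynx,(Betula,Microtus)))))).
From Vulpes up to that node: 3 branches. From Streptococcus up to the same node: 4 branches. Total: 3 + 4 = 7.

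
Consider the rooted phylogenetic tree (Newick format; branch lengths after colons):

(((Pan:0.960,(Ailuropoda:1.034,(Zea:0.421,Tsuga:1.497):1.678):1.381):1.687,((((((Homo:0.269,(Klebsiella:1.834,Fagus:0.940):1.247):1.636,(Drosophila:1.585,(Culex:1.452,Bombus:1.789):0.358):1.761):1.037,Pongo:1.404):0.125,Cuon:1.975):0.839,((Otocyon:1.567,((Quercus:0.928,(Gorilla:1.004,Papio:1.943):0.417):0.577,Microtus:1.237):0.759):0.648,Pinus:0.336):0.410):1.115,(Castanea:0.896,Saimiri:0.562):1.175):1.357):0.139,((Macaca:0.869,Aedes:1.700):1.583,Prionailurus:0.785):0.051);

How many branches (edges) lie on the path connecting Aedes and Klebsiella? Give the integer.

12

The MRCA of Aedes and Klebsiella is the root of the tree.
From Aedes up to that node: 3 branches. From Klebsiella up to the same node: 9 branches. Total: 3 + 9 = 12.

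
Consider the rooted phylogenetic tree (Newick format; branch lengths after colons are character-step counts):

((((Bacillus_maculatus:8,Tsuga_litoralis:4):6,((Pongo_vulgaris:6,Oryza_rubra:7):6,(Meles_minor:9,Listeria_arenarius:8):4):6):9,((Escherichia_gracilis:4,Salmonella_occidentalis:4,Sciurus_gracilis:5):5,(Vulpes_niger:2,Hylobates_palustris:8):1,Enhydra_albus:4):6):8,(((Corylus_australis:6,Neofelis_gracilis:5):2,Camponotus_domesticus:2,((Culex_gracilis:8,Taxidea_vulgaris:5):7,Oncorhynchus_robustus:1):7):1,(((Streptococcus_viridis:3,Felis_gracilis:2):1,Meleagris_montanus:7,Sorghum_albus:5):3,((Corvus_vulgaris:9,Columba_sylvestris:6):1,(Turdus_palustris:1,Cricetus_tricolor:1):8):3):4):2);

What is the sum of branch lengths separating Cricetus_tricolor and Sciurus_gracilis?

The path runs Cricetus_tricolor → … → MRCA → … → Sciurus_gracilis; the MRCA is the root of the tree.
Branch lengths along that path: 1 + 8 + 3 + 4 + 2 + 8 + 6 + 5 + 5 = 42.

42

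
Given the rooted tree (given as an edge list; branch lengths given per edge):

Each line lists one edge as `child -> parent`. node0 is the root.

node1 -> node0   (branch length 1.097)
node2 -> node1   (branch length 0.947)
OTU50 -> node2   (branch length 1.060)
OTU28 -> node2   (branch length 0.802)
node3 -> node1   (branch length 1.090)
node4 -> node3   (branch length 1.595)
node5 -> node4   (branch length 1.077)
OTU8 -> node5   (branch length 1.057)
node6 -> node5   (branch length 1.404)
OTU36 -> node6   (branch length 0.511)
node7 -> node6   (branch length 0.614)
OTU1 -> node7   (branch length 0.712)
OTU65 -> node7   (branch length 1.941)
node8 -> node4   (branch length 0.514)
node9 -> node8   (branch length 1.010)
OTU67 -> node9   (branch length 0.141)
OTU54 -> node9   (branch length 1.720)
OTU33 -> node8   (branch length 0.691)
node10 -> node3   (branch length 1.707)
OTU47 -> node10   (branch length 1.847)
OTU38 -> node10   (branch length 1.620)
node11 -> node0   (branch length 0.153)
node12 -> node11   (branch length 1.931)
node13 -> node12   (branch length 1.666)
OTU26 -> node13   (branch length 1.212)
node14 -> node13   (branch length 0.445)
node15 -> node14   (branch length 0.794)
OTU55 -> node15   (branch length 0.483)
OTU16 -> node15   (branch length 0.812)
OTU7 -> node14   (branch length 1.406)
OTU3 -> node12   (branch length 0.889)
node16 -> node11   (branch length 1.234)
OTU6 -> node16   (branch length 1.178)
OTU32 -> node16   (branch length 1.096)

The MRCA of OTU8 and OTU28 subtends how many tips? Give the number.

11

The MRCA of OTU8 and OTU28 is the node subtending ((OTU50,OTU28),(((OTU8,(OTU36,(OTU1,OTU65))),((OTU67,OTU54),OTU33)),(OTU47,OTU38))).
That clade contains 11 terminal taxa: OTU1, OTU28, OTU33, OTU36, OTU38, OTU47, OTU50, OTU54, OTU65, OTU67, OTU8.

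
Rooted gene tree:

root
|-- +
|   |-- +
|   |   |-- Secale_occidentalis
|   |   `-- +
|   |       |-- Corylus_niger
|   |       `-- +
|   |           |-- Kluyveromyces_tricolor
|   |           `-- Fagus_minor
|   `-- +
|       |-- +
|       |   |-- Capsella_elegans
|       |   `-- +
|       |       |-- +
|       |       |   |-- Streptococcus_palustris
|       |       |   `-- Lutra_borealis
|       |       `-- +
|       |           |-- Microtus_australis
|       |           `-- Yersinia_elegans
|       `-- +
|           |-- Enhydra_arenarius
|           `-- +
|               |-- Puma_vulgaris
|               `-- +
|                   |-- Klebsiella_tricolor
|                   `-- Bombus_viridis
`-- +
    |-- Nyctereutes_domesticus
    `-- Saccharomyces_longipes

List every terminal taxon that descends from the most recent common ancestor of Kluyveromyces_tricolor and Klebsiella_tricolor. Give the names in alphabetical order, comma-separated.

Bombus_viridis, Capsella_elegans, Corylus_niger, Enhydra_arenarius, Fagus_minor, Klebsiella_tricolor, Kluyveromyces_tricolor, Lutra_borealis, Microtus_australis, Puma_vulgaris, Secale_occidentalis, Streptococcus_palustris, Yersinia_elegans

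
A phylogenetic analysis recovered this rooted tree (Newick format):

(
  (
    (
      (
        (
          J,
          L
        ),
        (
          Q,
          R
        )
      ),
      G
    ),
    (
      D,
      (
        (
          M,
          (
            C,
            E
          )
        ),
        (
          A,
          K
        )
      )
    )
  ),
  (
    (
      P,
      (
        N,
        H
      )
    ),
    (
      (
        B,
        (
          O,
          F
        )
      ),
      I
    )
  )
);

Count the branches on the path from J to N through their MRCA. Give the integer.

9

The MRCA of J and N is the root of the tree.
From J up to that node: 5 branches. From N up to the same node: 4 branches. Total: 5 + 4 = 9.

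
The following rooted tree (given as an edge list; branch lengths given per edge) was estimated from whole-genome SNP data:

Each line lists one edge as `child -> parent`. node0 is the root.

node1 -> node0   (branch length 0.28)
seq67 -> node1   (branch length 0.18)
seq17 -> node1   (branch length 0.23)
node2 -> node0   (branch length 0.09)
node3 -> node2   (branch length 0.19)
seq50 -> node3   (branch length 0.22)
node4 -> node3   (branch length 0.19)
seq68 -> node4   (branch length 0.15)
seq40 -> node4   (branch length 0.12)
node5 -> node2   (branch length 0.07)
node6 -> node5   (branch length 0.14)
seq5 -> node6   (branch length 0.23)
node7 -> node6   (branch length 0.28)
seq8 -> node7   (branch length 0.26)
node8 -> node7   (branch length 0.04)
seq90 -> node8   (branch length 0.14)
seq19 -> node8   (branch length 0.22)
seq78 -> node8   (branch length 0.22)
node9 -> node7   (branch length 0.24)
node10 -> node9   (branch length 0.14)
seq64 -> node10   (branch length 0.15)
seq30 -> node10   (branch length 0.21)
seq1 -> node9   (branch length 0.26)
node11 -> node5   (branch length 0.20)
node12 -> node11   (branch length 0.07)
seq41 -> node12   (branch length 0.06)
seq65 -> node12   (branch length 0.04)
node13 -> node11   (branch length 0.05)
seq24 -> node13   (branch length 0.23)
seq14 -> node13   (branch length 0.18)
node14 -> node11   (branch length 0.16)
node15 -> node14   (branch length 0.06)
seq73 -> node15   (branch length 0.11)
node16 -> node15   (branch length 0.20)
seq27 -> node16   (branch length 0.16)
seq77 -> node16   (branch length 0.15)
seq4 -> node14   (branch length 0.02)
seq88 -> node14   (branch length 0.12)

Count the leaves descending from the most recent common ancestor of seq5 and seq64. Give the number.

The MRCA of seq5 and seq64 is the node subtending (seq5,(seq8,(seq90,seq19,seq78),((seq64,seq30),seq1))).
That clade contains 8 terminal taxa: seq1, seq19, seq30, seq5, seq64, seq78, seq8, seq90.

8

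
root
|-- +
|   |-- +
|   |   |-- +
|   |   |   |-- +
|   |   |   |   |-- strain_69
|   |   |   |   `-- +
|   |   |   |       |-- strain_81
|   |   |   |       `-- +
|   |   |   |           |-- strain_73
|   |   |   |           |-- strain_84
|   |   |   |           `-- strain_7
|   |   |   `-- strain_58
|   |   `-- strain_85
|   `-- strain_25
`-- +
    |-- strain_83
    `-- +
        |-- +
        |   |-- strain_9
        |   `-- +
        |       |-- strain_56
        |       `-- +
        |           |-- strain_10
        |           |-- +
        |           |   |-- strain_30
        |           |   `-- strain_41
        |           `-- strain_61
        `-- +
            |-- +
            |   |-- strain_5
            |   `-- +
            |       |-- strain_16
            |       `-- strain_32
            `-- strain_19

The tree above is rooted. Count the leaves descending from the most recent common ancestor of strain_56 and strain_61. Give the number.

5

The MRCA of strain_56 and strain_61 is the node subtending (strain_56,(strain_10,(strain_30,strain_41),strain_61)).
That clade contains 5 terminal taxa: strain_10, strain_30, strain_41, strain_56, strain_61.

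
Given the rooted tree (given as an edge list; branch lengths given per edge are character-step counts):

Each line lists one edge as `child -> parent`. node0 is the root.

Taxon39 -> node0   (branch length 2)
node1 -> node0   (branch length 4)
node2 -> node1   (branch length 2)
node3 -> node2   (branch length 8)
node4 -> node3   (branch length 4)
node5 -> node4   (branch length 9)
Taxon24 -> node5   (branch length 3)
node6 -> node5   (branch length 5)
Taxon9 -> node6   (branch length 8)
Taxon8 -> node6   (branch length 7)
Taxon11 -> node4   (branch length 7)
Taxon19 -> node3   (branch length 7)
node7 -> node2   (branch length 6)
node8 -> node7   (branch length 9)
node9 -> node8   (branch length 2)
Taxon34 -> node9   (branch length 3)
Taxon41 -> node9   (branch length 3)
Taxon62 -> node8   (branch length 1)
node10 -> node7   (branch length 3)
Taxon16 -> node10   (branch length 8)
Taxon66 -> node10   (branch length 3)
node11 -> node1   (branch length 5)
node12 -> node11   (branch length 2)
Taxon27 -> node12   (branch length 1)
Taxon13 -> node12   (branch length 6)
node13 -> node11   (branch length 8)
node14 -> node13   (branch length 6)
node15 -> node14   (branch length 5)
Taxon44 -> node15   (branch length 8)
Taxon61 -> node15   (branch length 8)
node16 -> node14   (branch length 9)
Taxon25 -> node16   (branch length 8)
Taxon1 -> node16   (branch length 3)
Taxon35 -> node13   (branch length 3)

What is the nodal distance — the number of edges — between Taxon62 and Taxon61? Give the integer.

9

The MRCA of Taxon62 and Taxon61 is the node subtending (((((Taxon24,(Taxon9,Taxon8)),Taxon11),Taxon19),(((Taxon34,Taxon41),Taxon62),(Taxon16,Taxon66))),((Taxon27,Taxon13),(((Taxon44,Taxon61),(Taxon25,Taxon1)),Taxon35))).
From Taxon62 up to that node: 4 branches. From Taxon61 up to the same node: 5 branches. Total: 4 + 5 = 9.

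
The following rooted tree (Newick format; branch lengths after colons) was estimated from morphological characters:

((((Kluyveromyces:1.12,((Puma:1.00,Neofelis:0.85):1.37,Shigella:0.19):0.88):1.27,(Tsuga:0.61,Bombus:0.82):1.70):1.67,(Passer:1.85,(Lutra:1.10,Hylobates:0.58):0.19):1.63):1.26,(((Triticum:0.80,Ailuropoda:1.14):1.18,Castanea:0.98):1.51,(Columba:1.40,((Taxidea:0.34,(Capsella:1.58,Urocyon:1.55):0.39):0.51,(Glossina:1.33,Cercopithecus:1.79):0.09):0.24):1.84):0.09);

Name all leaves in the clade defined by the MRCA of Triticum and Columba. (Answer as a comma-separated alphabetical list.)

Tracing Triticum: it sits inside (Triticum,Ailuropoda).
Tracing Columba: it sits inside (Columba,((Taxidea,(Capsella,Urocyon)),(Glossina,Cercopithecus))).
The smallest clade enclosing both is (((Triticum,Ailuropoda),Castanea),(Columba,((Taxidea,(Capsella,Urocyon)),(Glossina,Cercopithecus)))); the answer is its 9 terminal taxa in alphabetical order.

Ailuropoda, Capsella, Castanea, Cercopithecus, Columba, Glossina, Taxidea, Triticum, Urocyon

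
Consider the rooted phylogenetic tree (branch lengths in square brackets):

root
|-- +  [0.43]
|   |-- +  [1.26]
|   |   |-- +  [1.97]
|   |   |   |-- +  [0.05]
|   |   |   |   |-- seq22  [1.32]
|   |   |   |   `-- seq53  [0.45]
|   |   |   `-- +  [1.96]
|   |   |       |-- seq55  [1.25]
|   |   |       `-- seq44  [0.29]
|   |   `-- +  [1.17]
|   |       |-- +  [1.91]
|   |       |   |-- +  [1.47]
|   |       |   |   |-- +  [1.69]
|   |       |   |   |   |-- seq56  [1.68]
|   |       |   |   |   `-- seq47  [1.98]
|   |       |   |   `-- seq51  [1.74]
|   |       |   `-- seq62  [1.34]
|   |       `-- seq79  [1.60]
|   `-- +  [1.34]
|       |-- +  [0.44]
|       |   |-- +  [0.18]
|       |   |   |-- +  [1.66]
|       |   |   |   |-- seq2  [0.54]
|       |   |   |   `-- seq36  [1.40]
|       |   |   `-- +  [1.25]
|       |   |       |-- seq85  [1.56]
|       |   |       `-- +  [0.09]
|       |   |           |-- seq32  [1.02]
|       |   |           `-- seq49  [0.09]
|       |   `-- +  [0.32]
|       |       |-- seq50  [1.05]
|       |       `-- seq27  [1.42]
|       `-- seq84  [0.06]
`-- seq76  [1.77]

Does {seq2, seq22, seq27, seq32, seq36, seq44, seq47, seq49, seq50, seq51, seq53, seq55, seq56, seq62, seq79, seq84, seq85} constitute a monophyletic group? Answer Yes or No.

The most recent common ancestor of these taxa subtends ((((seq22,seq53),(seq55,seq44)),((((seq56,seq47),seq51),seq62),seq79)),((((seq2,seq36),(seq85,(seq32,seq49))),(seq50,seq27)),seq84)).
That clade has exactly 17 tips — every listed taxon and nothing else — so the group is monophyletic.

Yes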